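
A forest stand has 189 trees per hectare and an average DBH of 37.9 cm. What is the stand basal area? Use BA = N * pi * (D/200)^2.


(D/200)^2 = (37.9/200)^2 = 0.1895^2 = 0.03591025
Individual BA = 3.141593 * 0.03591025 = 0.112815 m^2
Stand BA = 189 * 0.112815 = 21.3220 ≈ 21.32 m^2/ha

21.32 m^2/ha


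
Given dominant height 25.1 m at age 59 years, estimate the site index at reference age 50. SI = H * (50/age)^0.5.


50/59 = 0.847458
(0.847458)^0.5 = 0.920575
SI = 25.1 * 0.920575 = 23.1064 ≈ 23.1 m

23.1 m


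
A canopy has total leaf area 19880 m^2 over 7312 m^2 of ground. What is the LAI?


LAI = 19880 / 7312 = 2.7188 ≈ 2.72

2.72


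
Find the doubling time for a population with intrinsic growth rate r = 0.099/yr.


td = ln(2) / 0.099 = 0.693147 / 0.099 = 7.00148 ≈ 7.0 years

7.0 years


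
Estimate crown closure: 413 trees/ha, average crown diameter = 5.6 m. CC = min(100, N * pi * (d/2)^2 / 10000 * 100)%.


(d/2)^2 = (5.6/2)^2 = 2.8^2 = 7.84
Crown area = 3.141593 * 7.84 = 24.6301 m^2
N * area / 10000 * 100 = 413 * 24.6301 / 10000 * 100 = 101.722
CC = min(100, 101.722) = 100%

100%


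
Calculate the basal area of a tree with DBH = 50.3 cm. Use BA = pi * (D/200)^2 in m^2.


D/200 = 50.3/200 = 0.2515 m
(D/200)^2 = 0.2515^2 = 0.06325225
BA = 3.141593 * 0.06325225 = 0.198713 ≈ 0.1987 m^2

0.1987 m^2


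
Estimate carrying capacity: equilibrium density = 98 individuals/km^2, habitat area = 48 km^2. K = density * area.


K = 98 * 48 = 4704 individuals

4704 individuals


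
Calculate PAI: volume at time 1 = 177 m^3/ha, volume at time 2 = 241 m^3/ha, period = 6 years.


PAI = (V2 - V1) / period = (241 - 177) / 6 = 64 / 6 = 10.6667 ≈ 10.67 m^3/ha/yr

10.67 m^3/ha/yr


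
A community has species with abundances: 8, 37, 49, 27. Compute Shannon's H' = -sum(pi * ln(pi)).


Total N = 8 + 37 + 49 + 27 = 121
Per-species terms:
  p = 8/121 = 0.066116; ln(p) = -2.716345; p*ln(p) = 0.066116 * (-2.716345) = -0.179594
  p = 37/121 = 0.305785; ln(p) = -1.184873; p*ln(p) = 0.305785 * (-1.184873) = -0.362316
  p = 49/121 = 0.404959; ln(p) = -0.903969; p*ln(p) = 0.404959 * (-0.903969) = -0.366070
  p = 27/121 = 0.223140; ln(p) = -1.499956; p*ln(p) = 0.223140 * (-1.499956) = -0.334700
sum(p*ln(p)) = (-0.179594) + (-0.362316) + (-0.366070) + (-0.334700) = -1.242680
H' = -(-1.242680) = 1.242680 ≈ 1.2427

1.2427


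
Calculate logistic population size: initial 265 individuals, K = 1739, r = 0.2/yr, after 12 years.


(K - N0)/N0 = (1739 - 265)/265 = 1474/265 = 5.56226
r*t = 0.2 * 12 = 2.4; exp(-2.4) = 0.0907180
5.56226 * 0.0907180 = 0.504597
1 + 0.504597 = 1.50460
N = 1739 / 1.50460 = 1155.79 ≈ 1156

1156


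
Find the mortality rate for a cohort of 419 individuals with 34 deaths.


Mortality rate = 34 / 419 = 0.081146 ≈ 0.0811

0.0811


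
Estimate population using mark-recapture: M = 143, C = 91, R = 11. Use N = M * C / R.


N = M * C / R = 143 * 91 / 11 = 13013 / 11 = 1183

1183 individuals


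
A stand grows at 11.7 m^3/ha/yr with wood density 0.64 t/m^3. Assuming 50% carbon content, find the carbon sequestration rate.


C = 11.7 * 0.64 * 0.5 = 3.744 ≈ 3.74 t C/ha/yr

3.74 t C/ha/yr


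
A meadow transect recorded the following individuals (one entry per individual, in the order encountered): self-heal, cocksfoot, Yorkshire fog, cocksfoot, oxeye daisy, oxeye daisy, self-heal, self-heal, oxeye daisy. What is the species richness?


Total individuals logged = 9
Distinct species (count of individuals): self-heal (3), cocksfoot (2), Yorkshire fog (1), oxeye daisy (3)
Species richness = number of distinct species = 4

4


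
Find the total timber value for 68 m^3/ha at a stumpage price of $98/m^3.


Value = 68 * 98 = $6664/ha

$6664/ha


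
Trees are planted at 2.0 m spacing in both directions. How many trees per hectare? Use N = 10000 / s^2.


N = 10000 / 2.0^2 = 10000 / 4 = 2500.00 ≈ 2500 trees/ha

2500 trees/ha


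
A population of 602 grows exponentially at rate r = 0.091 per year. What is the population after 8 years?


r*t = 0.091 * 8 = 0.728
exp(0.728) = 2.07093
N = 602 * 2.07093 = 1246.70 ≈ 1247

1247


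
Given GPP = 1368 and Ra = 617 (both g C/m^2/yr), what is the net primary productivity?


NPP = GPP - Ra = 1368 - 617 = 751 g C/m^2/yr

751 g C/m^2/yr


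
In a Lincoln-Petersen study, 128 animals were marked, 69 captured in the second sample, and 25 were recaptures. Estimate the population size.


N = M * C / R = 128 * 69 / 25 = 8832 / 25 = 353.28 ≈ 353

353 individuals


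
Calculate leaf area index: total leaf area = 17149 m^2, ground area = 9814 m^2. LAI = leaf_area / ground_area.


LAI = 17149 / 9814 = 1.7474 ≈ 1.75

1.75


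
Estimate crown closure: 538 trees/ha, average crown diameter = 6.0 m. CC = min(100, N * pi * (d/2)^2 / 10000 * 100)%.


(d/2)^2 = (6.0/2)^2 = 3^2 = 9
Crown area = 3.141593 * 9 = 28.2743 m^2
N * area / 10000 * 100 = 538 * 28.2743 / 10000 * 100 = 152.116
CC = min(100, 152.116) = 100%

100%


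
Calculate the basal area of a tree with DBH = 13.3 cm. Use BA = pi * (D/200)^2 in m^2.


D/200 = 13.3/200 = 0.0665 m
(D/200)^2 = 0.0665^2 = 0.00442225
BA = 3.141593 * 0.00442225 = 0.0138929 ≈ 0.0139 m^2

0.0139 m^2


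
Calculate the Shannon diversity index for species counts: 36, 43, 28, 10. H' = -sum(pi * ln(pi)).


Total N = 36 + 43 + 28 + 10 = 117
Per-species terms:
  p = 36/117 = 0.307692; ln(p) = -1.178656; p*ln(p) = 0.307692 * (-1.178656) = -0.362663
  p = 43/117 = 0.367521; ln(p) = -1.000975; p*ln(p) = 0.367521 * (-1.000975) = -0.367879
  p = 28/117 = 0.239316; ln(p) = -1.429970; p*ln(p) = 0.239316 * (-1.429970) = -0.342215
  p = 10/117 = 0.085470; ln(p) = -2.459590; p*ln(p) = 0.085470 * (-2.459590) = -0.210221
sum(p*ln(p)) = (-0.362663) + (-0.367879) + (-0.342215) + (-0.210221) = -1.282978
H' = -(-1.282978) = 1.282978 ≈ 1.2830

1.2830


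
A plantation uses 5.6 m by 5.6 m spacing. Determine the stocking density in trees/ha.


N = 10000 / 5.6^2 = 10000 / 31.36 = 318.878 ≈ 319 trees/ha

319 trees/ha


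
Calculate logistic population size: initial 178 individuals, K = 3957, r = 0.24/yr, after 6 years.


(K - N0)/N0 = (3957 - 178)/178 = 3779/178 = 21.2303
r*t = 0.24 * 6 = 1.44; exp(-1.44) = 0.236928
21.2303 * 0.236928 = 5.03005
1 + 5.03005 = 6.03005
N = 3957 / 6.03005 = 656.213 ≈ 656

656


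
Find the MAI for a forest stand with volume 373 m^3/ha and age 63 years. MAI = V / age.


MAI = 373 / 63 = 5.9206 ≈ 5.92 m^3/ha/yr

5.92 m^3/ha/yr


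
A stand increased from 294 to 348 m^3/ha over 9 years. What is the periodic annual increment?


PAI = (V2 - V1) / period = (348 - 294) / 9 = 54 / 9 = 6.00 m^3/ha/yr

6.00 m^3/ha/yr


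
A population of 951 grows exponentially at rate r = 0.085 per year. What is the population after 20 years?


r*t = 0.085 * 20 = 1.7
exp(1.7) = 5.47395
N = 951 * 5.47395 = 5205.73 ≈ 5206

5206


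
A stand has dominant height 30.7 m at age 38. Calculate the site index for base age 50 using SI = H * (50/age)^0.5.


50/38 = 1.31579
(1.31579)^0.5 = 1.14708
SI = 30.7 * 1.14708 = 35.2154 ≈ 35.2 m

35.2 m


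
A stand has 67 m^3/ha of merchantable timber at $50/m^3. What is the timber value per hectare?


Value = 67 * 50 = $3350/ha

$3350/ha


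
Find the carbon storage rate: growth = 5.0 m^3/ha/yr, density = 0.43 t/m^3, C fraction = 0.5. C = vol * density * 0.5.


C = 5.0 * 0.43 * 0.5 = 1.075 ≈ 1.08 t C/ha/yr

1.08 t C/ha/yr


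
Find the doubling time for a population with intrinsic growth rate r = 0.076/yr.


td = ln(2) / 0.076 = 0.693147 / 0.076 = 9.12036 ≈ 9.1 years

9.1 years


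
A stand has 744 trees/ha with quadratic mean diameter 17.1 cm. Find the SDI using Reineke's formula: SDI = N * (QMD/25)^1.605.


QMD/25 = 17.1/25 = 0.684
(0.684)^1.605 = exp(1.605 * ln(0.684)) = exp(1.605 * (-0.379797)) = exp(-0.609574) = 0.543582
SDI = 744 * 0.543582 = 404.425 ≈ 404

404


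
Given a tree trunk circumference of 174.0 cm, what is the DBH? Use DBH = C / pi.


DBH = C / pi = 174.0 / 3.141593 = 55.3859 ≈ 55.39 cm

55.39 cm


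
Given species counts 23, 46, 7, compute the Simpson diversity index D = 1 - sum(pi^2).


Total N = 23 + 46 + 7 = 76
Per-species terms:
  p = 23/76 = 0.302632; p^2 = 0.302632^2 = 0.091586
  p = 46/76 = 0.605263; p^2 = 0.605263^2 = 0.366343
  p = 7/76 = 0.092105; p^2 = 0.092105^2 = 0.008483
sum(p^2) = 0.091586 + 0.366343 + 0.008483 = 0.466412
D = 1 - 0.466412 = 0.533588 ≈ 0.5336

0.5336


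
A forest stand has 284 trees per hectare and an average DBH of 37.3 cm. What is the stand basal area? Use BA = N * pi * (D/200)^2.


(D/200)^2 = (37.3/200)^2 = 0.1865^2 = 0.03478225
Individual BA = 3.141593 * 0.03478225 = 0.109272 m^2
Stand BA = 284 * 0.109272 = 31.0332 ≈ 31.03 m^2/ha

31.03 m^2/ha


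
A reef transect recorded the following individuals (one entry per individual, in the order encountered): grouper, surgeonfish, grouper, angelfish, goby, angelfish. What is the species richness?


Total individuals logged = 6
Distinct species (count of individuals): grouper (2), surgeonfish (1), angelfish (2), goby (1)
Species richness = number of distinct species = 4

4


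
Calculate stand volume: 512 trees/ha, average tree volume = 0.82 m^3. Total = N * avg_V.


V_stand = 512 * 0.82 = 419.84 ≈ 419.8 m^3/ha

419.8 m^3/ha


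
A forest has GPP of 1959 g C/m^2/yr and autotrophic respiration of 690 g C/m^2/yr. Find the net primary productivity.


NPP = GPP - Ra = 1959 - 690 = 1269 g C/m^2/yr

1269 g C/m^2/yr


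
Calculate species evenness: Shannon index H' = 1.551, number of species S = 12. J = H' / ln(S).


ln(12) = 2.48491
J = H' / ln(S) = 1.551 / 2.48491 = 0.624167 ≈ 0.6242

0.6242


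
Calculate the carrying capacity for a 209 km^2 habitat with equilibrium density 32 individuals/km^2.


K = 32 * 209 = 6688 individuals

6688 individuals


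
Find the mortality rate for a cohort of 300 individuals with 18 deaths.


Mortality rate = 18 / 300 = 0.0600

0.0600


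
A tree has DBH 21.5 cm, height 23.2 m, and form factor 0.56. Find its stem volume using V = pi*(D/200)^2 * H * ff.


(D/200)^2 = (21.5/200)^2 = 0.1075^2 = 0.01155625
BA = 3.141593 * 0.01155625 = 0.0363050 m^2
V = 0.0363050 * 23.2 * 0.56 = 0.471675 ≈ 0.472 m^3

0.472 m^3


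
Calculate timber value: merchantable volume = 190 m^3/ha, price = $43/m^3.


Value = 190 * 43 = $8170/ha

$8170/ha


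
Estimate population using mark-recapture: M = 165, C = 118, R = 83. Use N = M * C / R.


N = M * C / R = 165 * 118 / 83 = 19470 / 83 = 234.58 ≈ 235

235 individuals


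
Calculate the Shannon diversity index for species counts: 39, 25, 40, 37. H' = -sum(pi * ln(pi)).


Total N = 39 + 25 + 40 + 37 = 141
Per-species terms:
  p = 39/141 = 0.276596; ln(p) = -1.285197; p*ln(p) = 0.276596 * (-1.285197) = -0.355480
  p = 25/141 = 0.177305; ln(p) = -1.729884; p*ln(p) = 0.177305 * (-1.729884) = -0.306717
  p = 40/141 = 0.283688; ln(p) = -1.259880; p*ln(p) = 0.283688 * (-1.259880) = -0.357413
  p = 37/141 = 0.262411; ln(p) = -1.337843; p*ln(p) = 0.262411 * (-1.337843) = -0.351065
sum(p*ln(p)) = (-0.355480) + (-0.306717) + (-0.357413) + (-0.351065) = -1.370675
H' = -(-1.370675) = 1.370675 ≈ 1.3707

1.3707


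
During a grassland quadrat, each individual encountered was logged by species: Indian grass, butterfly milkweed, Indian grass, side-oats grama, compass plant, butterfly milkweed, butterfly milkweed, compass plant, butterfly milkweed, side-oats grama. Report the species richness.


Total individuals logged = 10
Distinct species (count of individuals): Indian grass (2), butterfly milkweed (4), side-oats grama (2), compass plant (2)
Species richness = number of distinct species = 4

4


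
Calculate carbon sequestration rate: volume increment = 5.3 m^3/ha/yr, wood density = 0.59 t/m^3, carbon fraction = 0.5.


C = 5.3 * 0.59 * 0.5 = 1.5635 ≈ 1.56 t C/ha/yr

1.56 t C/ha/yr


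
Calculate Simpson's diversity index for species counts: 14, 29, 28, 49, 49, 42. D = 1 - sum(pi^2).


Total N = 14 + 29 + 28 + 49 + 49 + 42 = 211
Per-species terms:
  p = 14/211 = 0.066351; p^2 = 0.066351^2 = 0.004402
  p = 29/211 = 0.137441; p^2 = 0.137441^2 = 0.018890
  p = 28/211 = 0.132701; p^2 = 0.132701^2 = 0.017610
  p = 49/211 = 0.232227; p^2 = 0.232227^2 = 0.053929
  p = 49/211 = 0.232227; p^2 = 0.232227^2 = 0.053929
  p = 42/211 = 0.199052; p^2 = 0.199052^2 = 0.039622
sum(p^2) = 0.004402 + 0.018890 + 0.017610 + 0.053929 + 0.053929 + 0.039622 = 0.188382
D = 1 - 0.188382 = 0.811618 ≈ 0.8116

0.8116


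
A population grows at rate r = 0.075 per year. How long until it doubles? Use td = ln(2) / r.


td = ln(2) / 0.075 = 0.693147 / 0.075 = 9.24196 ≈ 9.2 years

9.2 years


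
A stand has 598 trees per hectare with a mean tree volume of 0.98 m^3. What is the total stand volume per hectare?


V_stand = 598 * 0.98 = 586.04 ≈ 586.0 m^3/ha

586.0 m^3/ha


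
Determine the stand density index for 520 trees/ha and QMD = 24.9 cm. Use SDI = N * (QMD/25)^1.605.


QMD/25 = 24.9/25 = 0.996
(0.996)^1.605 = exp(1.605 * ln(0.996)) = exp(1.605 * (-0.00400802)) = exp(-0.00643287) = 0.993588
SDI = 520 * 0.993588 = 516.666 ≈ 517

517


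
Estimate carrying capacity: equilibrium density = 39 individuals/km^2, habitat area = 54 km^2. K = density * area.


K = 39 * 54 = 2106 individuals

2106 individuals


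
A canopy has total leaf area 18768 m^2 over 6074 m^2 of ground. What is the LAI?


LAI = 18768 / 6074 = 3.0899 ≈ 3.09

3.09


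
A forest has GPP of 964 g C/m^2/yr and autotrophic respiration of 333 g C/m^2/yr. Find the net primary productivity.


NPP = GPP - Ra = 964 - 333 = 631 g C/m^2/yr

631 g C/m^2/yr


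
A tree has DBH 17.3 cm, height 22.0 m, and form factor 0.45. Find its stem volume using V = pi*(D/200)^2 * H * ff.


(D/200)^2 = (17.3/200)^2 = 0.0865^2 = 0.00748225
BA = 3.141593 * 0.00748225 = 0.0235062 m^2
V = 0.0235062 * 22.0 * 0.45 = 0.232711 ≈ 0.233 m^3

0.233 m^3


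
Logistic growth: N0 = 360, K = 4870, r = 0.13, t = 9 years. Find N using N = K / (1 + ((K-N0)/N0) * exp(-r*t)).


(K - N0)/N0 = (4870 - 360)/360 = 4510/360 = 12.5278
r*t = 0.13 * 9 = 1.17; exp(-1.17) = 0.310367
12.5278 * 0.310367 = 3.88822
1 + 3.88822 = 4.88822
N = 4870 / 4.88822 = 996.273 ≈ 996

996


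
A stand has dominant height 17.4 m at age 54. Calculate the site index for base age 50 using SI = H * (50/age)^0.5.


50/54 = 0.925926
(0.925926)^0.5 = 0.962250
SI = 17.4 * 0.962250 = 16.7432 ≈ 16.7 m

16.7 m


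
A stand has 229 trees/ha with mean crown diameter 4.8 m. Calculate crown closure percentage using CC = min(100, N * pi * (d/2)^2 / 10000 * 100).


(d/2)^2 = (4.8/2)^2 = 2.4^2 = 5.76
Crown area = 3.141593 * 5.76 = 18.0956 m^2
N * area / 10000 * 100 = 229 * 18.0956 / 10000 * 100 = 41.4389
CC = min(100, 41.4389) = 41.4389 ≈ 41.4%

41.4%


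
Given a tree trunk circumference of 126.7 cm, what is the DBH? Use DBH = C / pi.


DBH = C / pi = 126.7 / 3.141593 = 40.3299 ≈ 40.33 cm

40.33 cm


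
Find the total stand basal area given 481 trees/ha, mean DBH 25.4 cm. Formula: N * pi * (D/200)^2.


(D/200)^2 = (25.4/200)^2 = 0.127^2 = 0.016129
Individual BA = 3.141593 * 0.016129 = 0.0506708 m^2
Stand BA = 481 * 0.0506708 = 24.3727 ≈ 24.37 m^2/ha

24.37 m^2/ha


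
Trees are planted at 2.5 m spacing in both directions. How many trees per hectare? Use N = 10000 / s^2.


N = 10000 / 2.5^2 = 10000 / 6.25 = 1600.00 ≈ 1600 trees/ha

1600 trees/ha


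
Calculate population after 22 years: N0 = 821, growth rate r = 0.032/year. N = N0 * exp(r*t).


r*t = 0.032 * 22 = 0.704
exp(0.704) = 2.02182
N = 821 * 2.02182 = 1659.91 ≈ 1660

1660


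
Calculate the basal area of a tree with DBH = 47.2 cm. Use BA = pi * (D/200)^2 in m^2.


D/200 = 47.2/200 = 0.236 m
(D/200)^2 = 0.236^2 = 0.055696
BA = 3.141593 * 0.055696 = 0.174974 ≈ 0.1750 m^2

0.1750 m^2


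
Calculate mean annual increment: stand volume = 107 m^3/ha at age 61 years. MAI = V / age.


MAI = 107 / 61 = 1.7541 ≈ 1.75 m^3/ha/yr

1.75 m^3/ha/yr


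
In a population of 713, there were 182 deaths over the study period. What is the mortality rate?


Mortality rate = 182 / 713 = 0.255259 ≈ 0.2553

0.2553


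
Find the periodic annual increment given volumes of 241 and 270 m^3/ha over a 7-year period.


PAI = (V2 - V1) / period = (270 - 241) / 7 = 29 / 7 = 4.1429 ≈ 4.14 m^3/ha/yr

4.14 m^3/ha/yr


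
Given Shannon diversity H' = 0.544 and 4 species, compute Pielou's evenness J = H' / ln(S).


ln(4) = 1.38629
J = H' / ln(S) = 0.544 / 1.38629 = 0.392414 ≈ 0.3924

0.3924


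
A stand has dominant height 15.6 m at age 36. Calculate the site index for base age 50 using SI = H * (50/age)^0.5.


50/36 = 1.38889
(1.38889)^0.5 = 1.17851
SI = 15.6 * 1.17851 = 18.3848 ≈ 18.4 m

18.4 m


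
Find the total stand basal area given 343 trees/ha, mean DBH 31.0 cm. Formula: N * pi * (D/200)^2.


(D/200)^2 = (31.0/200)^2 = 0.155^2 = 0.024025
Individual BA = 3.141593 * 0.024025 = 0.0754768 m^2
Stand BA = 343 * 0.0754768 = 25.8885 ≈ 25.89 m^2/ha

25.89 m^2/ha


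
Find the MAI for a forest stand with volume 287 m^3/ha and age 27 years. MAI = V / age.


MAI = 287 / 27 = 10.6296 ≈ 10.63 m^3/ha/yr

10.63 m^3/ha/yr


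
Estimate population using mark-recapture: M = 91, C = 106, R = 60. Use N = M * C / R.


N = M * C / R = 91 * 106 / 60 = 9646 / 60 = 160.77 ≈ 161

161 individuals


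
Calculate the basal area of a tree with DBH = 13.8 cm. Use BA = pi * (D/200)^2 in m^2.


D/200 = 13.8/200 = 0.069 m
(D/200)^2 = 0.069^2 = 0.004761
BA = 3.141593 * 0.004761 = 0.0149571 ≈ 0.0150 m^2

0.0150 m^2


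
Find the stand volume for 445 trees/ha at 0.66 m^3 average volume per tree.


V_stand = 445 * 0.66 = 293.7 m^3/ha

293.7 m^3/ha


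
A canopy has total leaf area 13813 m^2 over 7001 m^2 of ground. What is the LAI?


LAI = 13813 / 7001 = 1.9730 ≈ 1.97

1.97


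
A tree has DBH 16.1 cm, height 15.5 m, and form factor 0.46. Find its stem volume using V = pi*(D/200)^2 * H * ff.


(D/200)^2 = (16.1/200)^2 = 0.0805^2 = 0.00648025
BA = 3.141593 * 0.00648025 = 0.0203583 m^2
V = 0.0203583 * 15.5 * 0.46 = 0.145155 ≈ 0.145 m^3

0.145 m^3


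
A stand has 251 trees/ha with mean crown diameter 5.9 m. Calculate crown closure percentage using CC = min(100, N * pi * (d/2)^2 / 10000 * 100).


(d/2)^2 = (5.9/2)^2 = 2.95^2 = 8.7025
Crown area = 3.141593 * 8.7025 = 27.3397 m^2
N * area / 10000 * 100 = 251 * 27.3397 / 10000 * 100 = 68.6226
CC = min(100, 68.6226) = 68.6226 ≈ 68.6%

68.6%


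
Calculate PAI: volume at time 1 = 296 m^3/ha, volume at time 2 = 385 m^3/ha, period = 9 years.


PAI = (V2 - V1) / period = (385 - 296) / 9 = 89 / 9 = 9.8889 ≈ 9.89 m^3/ha/yr

9.89 m^3/ha/yr


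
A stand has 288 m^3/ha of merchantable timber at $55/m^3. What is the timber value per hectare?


Value = 288 * 55 = $15840/ha

$15840/ha


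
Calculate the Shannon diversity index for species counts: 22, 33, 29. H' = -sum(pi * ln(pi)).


Total N = 22 + 33 + 29 = 84
Per-species terms:
  p = 22/84 = 0.261905; ln(p) = -1.339773; p*ln(p) = 0.261905 * (-1.339773) = -0.350893
  p = 33/84 = 0.392857; ln(p) = -0.934310; p*ln(p) = 0.392857 * (-0.934310) = -0.367050
  p = 29/84 = 0.345238; ln(p) = -1.063521; p*ln(p) = 0.345238 * (-1.063521) = -0.367168
sum(p*ln(p)) = (-0.350893) + (-0.367050) + (-0.367168) = -1.085111
H' = -(-1.085111) = 1.085111 ≈ 1.0851

1.0851


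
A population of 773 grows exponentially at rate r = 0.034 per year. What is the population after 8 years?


r*t = 0.034 * 8 = 0.272
exp(0.272) = 1.31259
N = 773 * 1.31259 = 1014.63 ≈ 1015

1015


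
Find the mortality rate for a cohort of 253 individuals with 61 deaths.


Mortality rate = 61 / 253 = 0.241107 ≈ 0.2411

0.2411


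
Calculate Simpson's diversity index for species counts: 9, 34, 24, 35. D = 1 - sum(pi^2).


Total N = 9 + 34 + 24 + 35 = 102
Per-species terms:
  p = 9/102 = 0.088235; p^2 = 0.088235^2 = 0.007785
  p = 34/102 = 0.333333; p^2 = 0.333333^2 = 0.111111
  p = 24/102 = 0.235294; p^2 = 0.235294^2 = 0.055363
  p = 35/102 = 0.343137; p^2 = 0.343137^2 = 0.117743
sum(p^2) = 0.007785 + 0.111111 + 0.055363 + 0.117743 = 0.292002
D = 1 - 0.292002 = 0.707998 ≈ 0.7080

0.7080


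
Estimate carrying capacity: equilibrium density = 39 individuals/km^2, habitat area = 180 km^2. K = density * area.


K = 39 * 180 = 7020 individuals

7020 individuals


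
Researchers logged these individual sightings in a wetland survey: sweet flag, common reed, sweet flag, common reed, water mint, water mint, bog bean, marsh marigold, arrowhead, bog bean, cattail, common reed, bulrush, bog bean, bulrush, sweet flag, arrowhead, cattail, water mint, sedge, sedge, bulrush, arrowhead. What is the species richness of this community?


Total individuals logged = 23
Distinct species (count of individuals): sweet flag (3), common reed (3), water mint (3), bog bean (3), marsh marigold (1), arrowhead (3), cattail (2), bulrush (3), sedge (2)
Species richness = number of distinct species = 9

9


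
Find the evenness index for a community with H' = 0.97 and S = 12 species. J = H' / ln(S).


ln(12) = 2.48491
J = H' / ln(S) = 0.97 / 2.48491 = 0.390356 ≈ 0.3904

0.3904


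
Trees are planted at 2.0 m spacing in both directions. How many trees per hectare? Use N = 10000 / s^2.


N = 10000 / 2.0^2 = 10000 / 4 = 2500.00 ≈ 2500 trees/ha

2500 trees/ha


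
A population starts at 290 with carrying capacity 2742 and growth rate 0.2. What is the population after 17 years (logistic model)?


(K - N0)/N0 = (2742 - 290)/290 = 2452/290 = 8.45517
r*t = 0.2 * 17 = 3.4; exp(-3.4) = 0.0333733
8.45517 * 0.0333733 = 0.282177
1 + 0.282177 = 1.28218
N = 2742 / 1.28218 = 2138.55 ≈ 2139

2139


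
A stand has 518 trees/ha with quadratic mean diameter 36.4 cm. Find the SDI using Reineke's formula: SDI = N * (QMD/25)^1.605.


QMD/25 = 36.4/25 = 1.456
(1.456)^1.605 = exp(1.605 * ln(1.456)) = exp(1.605 * 0.375693) = exp(0.602987) = 1.82757
SDI = 518 * 1.82757 = 946.681 ≈ 947

947


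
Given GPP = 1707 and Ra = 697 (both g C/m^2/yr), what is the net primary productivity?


NPP = GPP - Ra = 1707 - 697 = 1010 g C/m^2/yr

1010 g C/m^2/yr


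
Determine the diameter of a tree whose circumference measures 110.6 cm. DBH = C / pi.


DBH = C / pi = 110.6 / 3.141593 = 35.2051 ≈ 35.21 cm

35.21 cm


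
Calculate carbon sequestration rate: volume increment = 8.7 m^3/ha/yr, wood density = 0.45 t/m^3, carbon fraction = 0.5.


C = 8.7 * 0.45 * 0.5 = 1.9575 ≈ 1.96 t C/ha/yr

1.96 t C/ha/yr


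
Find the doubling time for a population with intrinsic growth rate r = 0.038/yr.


td = ln(2) / 0.038 = 0.693147 / 0.038 = 18.2407 ≈ 18.2 years

18.2 years


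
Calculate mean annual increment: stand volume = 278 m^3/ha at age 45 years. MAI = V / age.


MAI = 278 / 45 = 6.1778 ≈ 6.18 m^3/ha/yr

6.18 m^3/ha/yr


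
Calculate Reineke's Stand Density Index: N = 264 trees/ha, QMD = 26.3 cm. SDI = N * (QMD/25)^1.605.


QMD/25 = 26.3/25 = 1.052
(1.052)^1.605 = exp(1.605 * ln(1.052)) = exp(1.605 * 0.0506931) = exp(0.0813624) = 1.08476
SDI = 264 * 1.08476 = 286.377 ≈ 286

286


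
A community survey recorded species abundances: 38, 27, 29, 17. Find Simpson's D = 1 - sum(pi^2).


Total N = 38 + 27 + 29 + 17 = 111
Per-species terms:
  p = 38/111 = 0.342342; p^2 = 0.342342^2 = 0.117198
  p = 27/111 = 0.243243; p^2 = 0.243243^2 = 0.059167
  p = 29/111 = 0.261261; p^2 = 0.261261^2 = 0.068257
  p = 17/111 = 0.153153; p^2 = 0.153153^2 = 0.023456
sum(p^2) = 0.117198 + 0.059167 + 0.068257 + 0.023456 = 0.268078
D = 1 - 0.268078 = 0.731922 ≈ 0.7319

0.7319


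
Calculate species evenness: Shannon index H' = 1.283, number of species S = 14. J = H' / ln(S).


ln(14) = 2.63906
J = H' / ln(S) = 1.283 / 2.63906 = 0.486158 ≈ 0.4862

0.4862


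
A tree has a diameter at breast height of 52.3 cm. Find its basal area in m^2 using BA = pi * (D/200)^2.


D/200 = 52.3/200 = 0.2615 m
(D/200)^2 = 0.2615^2 = 0.06838225
BA = 3.141593 * 0.06838225 = 0.214829 ≈ 0.2148 m^2

0.2148 m^2


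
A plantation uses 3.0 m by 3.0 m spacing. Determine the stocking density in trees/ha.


N = 10000 / 3.0^2 = 10000 / 9 = 1111.11 ≈ 1111 trees/ha

1111 trees/ha


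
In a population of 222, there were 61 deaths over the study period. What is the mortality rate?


Mortality rate = 61 / 222 = 0.274775 ≈ 0.2748

0.2748


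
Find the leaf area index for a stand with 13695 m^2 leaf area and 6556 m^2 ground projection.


LAI = 13695 / 6556 = 2.0889 ≈ 2.09

2.09


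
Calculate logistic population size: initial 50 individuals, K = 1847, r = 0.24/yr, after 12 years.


(K - N0)/N0 = (1847 - 50)/50 = 1797/50 = 35.9400
r*t = 0.24 * 12 = 2.88; exp(-2.88) = 0.0561348
35.9400 * 0.0561348 = 2.01748
1 + 2.01748 = 3.01748
N = 1847 / 3.01748 = 612.100 ≈ 612

612


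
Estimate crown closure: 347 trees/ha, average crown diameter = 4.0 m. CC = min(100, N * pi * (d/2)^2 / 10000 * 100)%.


(d/2)^2 = (4.0/2)^2 = 2^2 = 4
Crown area = 3.141593 * 4 = 12.5664 m^2
N * area / 10000 * 100 = 347 * 12.5664 / 10000 * 100 = 43.6054
CC = min(100, 43.6054) = 43.6054 ≈ 43.6%

43.6%


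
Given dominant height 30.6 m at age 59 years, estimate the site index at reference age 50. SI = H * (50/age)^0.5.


50/59 = 0.847458
(0.847458)^0.5 = 0.920575
SI = 30.6 * 0.920575 = 28.1696 ≈ 28.2 m

28.2 m


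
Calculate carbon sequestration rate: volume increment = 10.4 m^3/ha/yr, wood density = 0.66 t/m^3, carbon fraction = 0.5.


C = 10.4 * 0.66 * 0.5 = 3.432 ≈ 3.43 t C/ha/yr

3.43 t C/ha/yr


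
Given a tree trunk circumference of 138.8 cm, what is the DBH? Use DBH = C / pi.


DBH = C / pi = 138.8 / 3.141593 = 44.1814 ≈ 44.18 cm

44.18 cm


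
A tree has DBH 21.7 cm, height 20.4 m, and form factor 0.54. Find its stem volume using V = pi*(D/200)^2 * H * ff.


(D/200)^2 = (21.7/200)^2 = 0.1085^2 = 0.01177225
BA = 3.141593 * 0.01177225 = 0.0369836 m^2
V = 0.0369836 * 20.4 * 0.54 = 0.407411 ≈ 0.407 m^3

0.407 m^3


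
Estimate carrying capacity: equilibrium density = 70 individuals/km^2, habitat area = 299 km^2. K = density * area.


K = 70 * 299 = 20930 individuals

20930 individuals


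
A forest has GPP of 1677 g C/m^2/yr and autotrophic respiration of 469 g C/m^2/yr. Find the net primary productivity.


NPP = GPP - Ra = 1677 - 469 = 1208 g C/m^2/yr

1208 g C/m^2/yr


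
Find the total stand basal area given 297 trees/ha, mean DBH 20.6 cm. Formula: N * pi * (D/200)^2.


(D/200)^2 = (20.6/200)^2 = 0.103^2 = 0.010609
Individual BA = 3.141593 * 0.010609 = 0.0333292 m^2
Stand BA = 297 * 0.0333292 = 9.89877 ≈ 9.90 m^2/ha

9.90 m^2/ha


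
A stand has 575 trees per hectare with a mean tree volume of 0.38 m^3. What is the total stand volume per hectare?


V_stand = 575 * 0.38 = 218.5 m^3/ha

218.5 m^3/ha


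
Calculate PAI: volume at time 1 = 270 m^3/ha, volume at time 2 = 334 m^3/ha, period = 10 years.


PAI = (V2 - V1) / period = (334 - 270) / 10 = 64 / 10 = 6.40 m^3/ha/yr

6.40 m^3/ha/yr


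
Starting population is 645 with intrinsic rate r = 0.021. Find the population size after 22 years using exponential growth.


r*t = 0.021 * 22 = 0.462
exp(0.462) = 1.58725
N = 645 * 1.58725 = 1023.78 ≈ 1024

1024


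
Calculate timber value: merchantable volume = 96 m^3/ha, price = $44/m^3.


Value = 96 * 44 = $4224/ha

$4224/ha


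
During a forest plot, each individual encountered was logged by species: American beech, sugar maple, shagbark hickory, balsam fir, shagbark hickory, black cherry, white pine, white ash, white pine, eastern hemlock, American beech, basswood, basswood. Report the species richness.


Total individuals logged = 13
Distinct species (count of individuals): American beech (2), sugar maple (1), shagbark hickory (2), balsam fir (1), black cherry (1), white pine (2), white ash (1), eastern hemlock (1), basswood (2)
Species richness = number of distinct species = 9

9


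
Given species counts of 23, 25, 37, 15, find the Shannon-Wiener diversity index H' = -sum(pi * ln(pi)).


Total N = 23 + 25 + 37 + 15 = 100
Per-species terms:
  p = 23/100 = 0.230000; ln(p) = -1.469676; p*ln(p) = 0.230000 * (-1.469676) = -0.338025
  p = 25/100 = 0.250000; ln(p) = -1.386294; p*ln(p) = 0.250000 * (-1.386294) = -0.346574
  p = 37/100 = 0.370000; ln(p) = -0.994252; p*ln(p) = 0.370000 * (-0.994252) = -0.367873
  p = 15/100 = 0.150000; ln(p) = -1.897120; p*ln(p) = 0.150000 * (-1.897120) = -0.284568
sum(p*ln(p)) = (-0.338025) + (-0.346574) + (-0.367873) + (-0.284568) = -1.337040
H' = -(-1.337040) = 1.337040 ≈ 1.3370

1.3370


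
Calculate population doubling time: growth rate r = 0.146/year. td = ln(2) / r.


td = ln(2) / 0.146 = 0.693147 / 0.146 = 4.74758 ≈ 4.7 years

4.7 years


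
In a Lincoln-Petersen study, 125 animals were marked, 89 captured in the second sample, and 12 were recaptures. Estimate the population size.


N = M * C / R = 125 * 89 / 12 = 11125 / 12 = 927.08 ≈ 927

927 individuals


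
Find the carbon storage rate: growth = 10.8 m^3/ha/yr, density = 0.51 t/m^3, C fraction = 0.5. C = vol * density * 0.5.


C = 10.8 * 0.51 * 0.5 = 2.754 ≈ 2.75 t C/ha/yr

2.75 t C/ha/yr


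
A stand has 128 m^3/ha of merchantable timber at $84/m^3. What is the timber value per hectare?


Value = 128 * 84 = $10752/ha

$10752/ha


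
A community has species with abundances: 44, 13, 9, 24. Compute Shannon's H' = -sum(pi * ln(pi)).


Total N = 44 + 13 + 9 + 24 = 90
Per-species terms:
  p = 44/90 = 0.488889; ln(p) = -0.715620; p*ln(p) = 0.488889 * (-0.715620) = -0.349859
  p = 13/90 = 0.144444; ln(p) = -1.934863; p*ln(p) = 0.144444 * (-1.934863) = -0.279479
  p = 9/90 = 0.100000; ln(p) = -2.302585; p*ln(p) = 0.100000 * (-2.302585) = -0.230259
  p = 24/90 = 0.266667; ln(p) = -1.321755; p*ln(p) = 0.266667 * (-1.321755) = -0.352468
sum(p*ln(p)) = (-0.349859) + (-0.279479) + (-0.230259) + (-0.352468) = -1.212065
H' = -(-1.212065) = 1.212065 ≈ 1.2121

1.2121


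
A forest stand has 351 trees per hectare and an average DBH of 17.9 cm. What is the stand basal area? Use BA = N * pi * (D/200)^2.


(D/200)^2 = (17.9/200)^2 = 0.0895^2 = 0.00801025
Individual BA = 3.141593 * 0.00801025 = 0.0251649 m^2
Stand BA = 351 * 0.0251649 = 8.83288 ≈ 8.83 m^2/ha

8.83 m^2/ha


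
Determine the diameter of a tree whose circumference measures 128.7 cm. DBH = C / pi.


DBH = C / pi = 128.7 / 3.141593 = 40.9665 ≈ 40.97 cm

40.97 cm


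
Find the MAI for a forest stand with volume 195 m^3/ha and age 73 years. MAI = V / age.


MAI = 195 / 73 = 2.6712 ≈ 2.67 m^3/ha/yr

2.67 m^3/ha/yr


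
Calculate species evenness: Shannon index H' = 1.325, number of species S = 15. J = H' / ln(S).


ln(15) = 2.70805
J = H' / ln(S) = 1.325 / 2.70805 = 0.489282 ≈ 0.4893

0.4893


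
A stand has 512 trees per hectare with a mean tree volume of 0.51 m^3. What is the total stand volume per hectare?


V_stand = 512 * 0.51 = 261.12 ≈ 261.1 m^3/ha

261.1 m^3/ha


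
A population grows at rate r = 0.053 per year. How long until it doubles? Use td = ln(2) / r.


td = ln(2) / 0.053 = 0.693147 / 0.053 = 13.0782 ≈ 13.1 years

13.1 years


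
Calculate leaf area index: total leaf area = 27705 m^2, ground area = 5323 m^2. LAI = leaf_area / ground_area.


LAI = 27705 / 5323 = 5.2048 ≈ 5.20

5.20


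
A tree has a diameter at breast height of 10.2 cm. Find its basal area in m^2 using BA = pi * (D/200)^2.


D/200 = 10.2/200 = 0.051 m
(D/200)^2 = 0.051^2 = 0.002601
BA = 3.141593 * 0.002601 = 0.00817128 ≈ 0.0082 m^2

0.0082 m^2


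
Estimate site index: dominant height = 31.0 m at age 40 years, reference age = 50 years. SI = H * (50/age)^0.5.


50/40 = 1.25000
(1.25000)^0.5 = 1.11803
SI = 31.0 * 1.11803 = 34.6589 ≈ 34.7 m

34.7 m


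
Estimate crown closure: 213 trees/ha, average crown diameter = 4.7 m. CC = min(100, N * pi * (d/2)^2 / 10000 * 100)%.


(d/2)^2 = (4.7/2)^2 = 2.35^2 = 5.5225
Crown area = 3.141593 * 5.5225 = 17.3494 m^2
N * area / 10000 * 100 = 213 * 17.3494 / 10000 * 100 = 36.9542
CC = min(100, 36.9542) = 36.9542 ≈ 37.0%

37.0%


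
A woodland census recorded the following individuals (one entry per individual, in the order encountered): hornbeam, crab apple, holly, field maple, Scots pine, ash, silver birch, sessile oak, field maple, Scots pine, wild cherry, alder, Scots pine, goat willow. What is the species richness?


Total individuals logged = 14
Distinct species (count of individuals): hornbeam (1), crab apple (1), holly (1), field maple (2), Scots pine (3), ash (1), silver birch (1), sessile oak (1), wild cherry (1), alder (1), goat willow (1)
Species richness = number of distinct species = 11

11


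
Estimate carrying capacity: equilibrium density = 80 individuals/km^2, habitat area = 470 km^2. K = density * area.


K = 80 * 470 = 37600 individuals

37600 individuals


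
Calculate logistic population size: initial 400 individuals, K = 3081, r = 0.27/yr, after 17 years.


(K - N0)/N0 = (3081 - 400)/400 = 2681/400 = 6.70250
r*t = 0.27 * 17 = 4.59; exp(-4.59) = 0.0101529
6.70250 * 0.0101529 = 0.0680498
1 + 0.0680498 = 1.06805
N = 3081 / 1.06805 = 2884.70 ≈ 2885

2885


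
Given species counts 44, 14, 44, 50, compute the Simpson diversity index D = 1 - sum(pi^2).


Total N = 44 + 14 + 44 + 50 = 152
Per-species terms:
  p = 44/152 = 0.289474; p^2 = 0.289474^2 = 0.083795
  p = 14/152 = 0.092105; p^2 = 0.092105^2 = 0.008483
  p = 44/152 = 0.289474; p^2 = 0.289474^2 = 0.083795
  p = 50/152 = 0.328947; p^2 = 0.328947^2 = 0.108206
sum(p^2) = 0.083795 + 0.008483 + 0.083795 + 0.108206 = 0.284279
D = 1 - 0.284279 = 0.715721 ≈ 0.7157

0.7157


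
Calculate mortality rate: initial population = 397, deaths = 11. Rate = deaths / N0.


Mortality rate = 11 / 397 = 0.027708 ≈ 0.0277

0.0277


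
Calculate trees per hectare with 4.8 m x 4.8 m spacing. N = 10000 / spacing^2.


N = 10000 / 4.8^2 = 10000 / 23.04 = 434.028 ≈ 434 trees/ha

434 trees/ha


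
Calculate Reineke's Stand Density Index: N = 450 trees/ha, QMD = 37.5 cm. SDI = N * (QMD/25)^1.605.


QMD/25 = 37.5/25 = 1.5
(1.5)^1.605 = exp(1.605 * ln(1.5)) = exp(1.605 * 0.405465) = exp(0.650771) = 1.91702
SDI = 450 * 1.91702 = 862.659 ≈ 863

863


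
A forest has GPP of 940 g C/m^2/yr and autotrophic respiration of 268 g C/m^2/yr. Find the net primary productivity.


NPP = GPP - Ra = 940 - 268 = 672 g C/m^2/yr

672 g C/m^2/yr


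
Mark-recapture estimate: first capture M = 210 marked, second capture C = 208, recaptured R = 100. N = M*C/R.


N = M * C / R = 210 * 208 / 100 = 43680 / 100 = 436.80 ≈ 437

437 individuals


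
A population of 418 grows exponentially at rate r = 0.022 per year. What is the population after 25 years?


r*t = 0.022 * 25 = 0.55
exp(0.55) = 1.73325
N = 418 * 1.73325 = 724.499 ≈ 724

724


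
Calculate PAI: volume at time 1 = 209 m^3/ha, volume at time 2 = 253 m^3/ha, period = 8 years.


PAI = (V2 - V1) / period = (253 - 209) / 8 = 44 / 8 = 5.50 m^3/ha/yr

5.50 m^3/ha/yr


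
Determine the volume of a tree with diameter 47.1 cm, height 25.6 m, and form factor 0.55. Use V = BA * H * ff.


(D/200)^2 = (47.1/200)^2 = 0.2355^2 = 0.05546025
BA = 3.141593 * 0.05546025 = 0.174234 m^2
V = 0.174234 * 25.6 * 0.55 = 2.45321 ≈ 2.453 m^3

2.453 m^3


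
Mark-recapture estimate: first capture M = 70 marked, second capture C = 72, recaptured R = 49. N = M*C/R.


N = M * C / R = 70 * 72 / 49 = 5040 / 49 = 102.86 ≈ 103

103 individuals


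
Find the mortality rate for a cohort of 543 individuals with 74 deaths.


Mortality rate = 74 / 543 = 0.136280 ≈ 0.1363

0.1363


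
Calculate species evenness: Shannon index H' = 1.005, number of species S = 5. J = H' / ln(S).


ln(5) = 1.60944
J = H' / ln(S) = 1.005 / 1.60944 = 0.624441 ≈ 0.6244

0.6244


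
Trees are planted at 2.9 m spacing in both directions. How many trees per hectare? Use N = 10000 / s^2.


N = 10000 / 2.9^2 = 10000 / 8.41 = 1189.06 ≈ 1189 trees/ha

1189 trees/ha


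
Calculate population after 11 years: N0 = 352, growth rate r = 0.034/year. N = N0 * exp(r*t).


r*t = 0.034 * 11 = 0.374
exp(0.374) = 1.45354
N = 352 * 1.45354 = 511.646 ≈ 512

512


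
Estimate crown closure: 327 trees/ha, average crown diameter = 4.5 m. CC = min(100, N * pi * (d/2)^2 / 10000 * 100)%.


(d/2)^2 = (4.5/2)^2 = 2.25^2 = 5.0625
Crown area = 3.141593 * 5.0625 = 15.9043 m^2
N * area / 10000 * 100 = 327 * 15.9043 / 10000 * 100 = 52.0071
CC = min(100, 52.0071) = 52.0071 ≈ 52.0%

52.0%


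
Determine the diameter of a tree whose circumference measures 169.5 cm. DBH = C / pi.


DBH = C / pi = 169.5 / 3.141593 = 53.9535 ≈ 53.95 cm

53.95 cm


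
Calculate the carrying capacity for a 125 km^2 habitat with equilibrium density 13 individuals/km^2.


K = 13 * 125 = 1625 individuals

1625 individuals


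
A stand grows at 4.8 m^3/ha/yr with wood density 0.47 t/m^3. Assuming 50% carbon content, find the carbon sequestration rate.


C = 4.8 * 0.47 * 0.5 = 1.128 ≈ 1.13 t C/ha/yr

1.13 t C/ha/yr


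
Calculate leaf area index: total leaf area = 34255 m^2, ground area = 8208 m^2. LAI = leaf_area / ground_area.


LAI = 34255 / 8208 = 4.1734 ≈ 4.17

4.17


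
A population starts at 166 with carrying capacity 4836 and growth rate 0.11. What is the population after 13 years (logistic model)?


(K - N0)/N0 = (4836 - 166)/166 = 4670/166 = 28.1325
r*t = 0.11 * 13 = 1.43; exp(-1.43) = 0.239309
28.1325 * 0.239309 = 6.73236
1 + 6.73236 = 7.73236
N = 4836 / 7.73236 = 625.424 ≈ 625

625


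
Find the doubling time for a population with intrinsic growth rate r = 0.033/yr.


td = ln(2) / 0.033 = 0.693147 / 0.033 = 21.0045 ≈ 21.0 years

21.0 years


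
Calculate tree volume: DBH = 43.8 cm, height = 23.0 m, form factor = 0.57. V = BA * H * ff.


(D/200)^2 = (43.8/200)^2 = 0.219^2 = 0.047961
BA = 3.141593 * 0.047961 = 0.150674 m^2
V = 0.150674 * 23.0 * 0.57 = 1.97534 ≈ 1.975 m^3

1.975 m^3


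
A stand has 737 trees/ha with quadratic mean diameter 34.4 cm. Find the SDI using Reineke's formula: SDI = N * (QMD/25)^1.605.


QMD/25 = 34.4/25 = 1.376
(1.376)^1.605 = exp(1.605 * ln(1.376)) = exp(1.605 * 0.319181) = exp(0.512286) = 1.66910
SDI = 737 * 1.66910 = 1230.13 ≈ 1230

1230


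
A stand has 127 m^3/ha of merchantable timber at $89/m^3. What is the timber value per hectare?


Value = 127 * 89 = $11303/ha

$11303/ha


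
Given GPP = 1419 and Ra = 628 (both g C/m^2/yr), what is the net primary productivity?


NPP = GPP - Ra = 1419 - 628 = 791 g C/m^2/yr

791 g C/m^2/yr


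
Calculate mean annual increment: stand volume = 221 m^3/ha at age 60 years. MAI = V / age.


MAI = 221 / 60 = 3.6833 ≈ 3.68 m^3/ha/yr

3.68 m^3/ha/yr


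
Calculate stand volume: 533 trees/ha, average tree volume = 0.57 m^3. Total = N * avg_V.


V_stand = 533 * 0.57 = 303.81 ≈ 303.8 m^3/ha

303.8 m^3/ha


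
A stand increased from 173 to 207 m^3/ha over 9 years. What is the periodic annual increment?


PAI = (V2 - V1) / period = (207 - 173) / 9 = 34 / 9 = 3.7778 ≈ 3.78 m^3/ha/yr

3.78 m^3/ha/yr


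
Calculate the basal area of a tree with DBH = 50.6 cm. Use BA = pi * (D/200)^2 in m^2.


D/200 = 50.6/200 = 0.253 m
(D/200)^2 = 0.253^2 = 0.064009
BA = 3.141593 * 0.064009 = 0.201090 ≈ 0.2011 m^2

0.2011 m^2


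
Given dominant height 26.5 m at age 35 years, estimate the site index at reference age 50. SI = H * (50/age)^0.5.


50/35 = 1.42857
(1.42857)^0.5 = 1.19523
SI = 26.5 * 1.19523 = 31.6736 ≈ 31.7 m

31.7 m
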